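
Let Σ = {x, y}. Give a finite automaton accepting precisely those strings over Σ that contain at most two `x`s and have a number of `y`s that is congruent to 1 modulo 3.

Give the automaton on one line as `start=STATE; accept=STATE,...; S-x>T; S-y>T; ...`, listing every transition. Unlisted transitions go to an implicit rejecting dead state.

Run two small machines in parallel and take their product. One (4 states) tracks the count of `x`s, saturating at 3; the other (3 states) tracks the count of `y`s modulo 3. Each combined state is a pair, one component from each; accept when both components accept. Minimizing collapses redundant product states.
        x   y  
>  s0   s1  s2 
   s1   s3  s4 
 * s2   s4  s5 
   s3   s6  s7 
 * s4   s7  s8 
   s5   s8  s0 
   s6   s6  s6 
 * s7   s6  s9 
   s8   s9  s1 
   s9   s6  s3 
(> = start, * = accepting)

start=s0; accept=s2,s4,s7; s0-x>s1; s0-y>s2; s1-x>s3; s1-y>s4; s2-x>s4; s2-y>s5; s3-x>s6; s3-y>s7; s4-x>s7; s4-y>s8; s5-x>s8; s5-y>s0; s6-x>s6; s6-y>s6; s7-x>s6; s7-y>s9; s8-x>s9; s8-y>s1; s9-x>s6; s9-y>s3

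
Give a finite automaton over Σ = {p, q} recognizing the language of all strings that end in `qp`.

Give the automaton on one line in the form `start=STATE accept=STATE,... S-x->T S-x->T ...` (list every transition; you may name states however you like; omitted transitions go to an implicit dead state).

start=S0 accept=S2 S0-p->S0 S0-q->S1 S1-p->S2 S1-q->S1 S2-p->S0 S2-q->S1

Let each state record the length of the longest suffix of the input read so far that is also a prefix of `qp`. S1 means the last symbol is `q`; S2 means the last 2 symbols are `qp`. Accept only at S2, where the string currently ends in `qp`.
A 3-state machine:
        p   q  
>  S0   S0  S1 
   S1   S2  S1 
 * S2   S0  S1 
(> = start, * = accepting)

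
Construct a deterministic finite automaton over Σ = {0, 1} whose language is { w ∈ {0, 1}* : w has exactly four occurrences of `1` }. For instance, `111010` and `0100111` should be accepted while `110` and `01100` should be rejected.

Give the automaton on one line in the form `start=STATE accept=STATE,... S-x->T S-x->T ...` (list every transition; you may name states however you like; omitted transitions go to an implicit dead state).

Only the number of `1`s matters, and only up to 5. Make a chain A → B → C → D → E → F advanced by each `1` (with F absorbing); every other symbol self-loops. The accepting set is {E}.
6 states suffice.
       0  1 
>  A   A  B 
   B   B  C 
   C   C  D 
   D   D  E 
 * E   E  F 
   F   F  F 
(> = start, * = accepting)

start=A accept=E A-0->A A-1->B B-0->B B-1->C C-0->C C-1->D D-0->D D-1->E E-0->E E-1->F F-0->F F-1->F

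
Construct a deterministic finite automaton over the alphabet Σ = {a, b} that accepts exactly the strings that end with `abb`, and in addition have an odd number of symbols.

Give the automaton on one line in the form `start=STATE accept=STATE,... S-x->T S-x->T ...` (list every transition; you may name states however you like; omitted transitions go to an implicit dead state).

start=s0 accept=s4 s0-a->s1 s0-b->s2 s1-a->s0 s1-b->s3 s2-a->s0 s2-b->s0 s3-a->s1 s3-b->s4 s4-a->s0 s4-b->s0

Handle the two conditions separately and then intersect. The first has 4 states tracking how much of the suffix `abb` has currently been matched; the second has 2 states tracking the input length modulo 2. A product state is a pair (one from each), accepting exactly when both do. After merging equivalent states the machine shrinks.
With 5 states:
        a   b  
>  s0   s1  s2 
   s1   s0  s3 
   s2   s0  s0 
   s3   s1  s4 
 * s4   s0  s0 
(> = start, * = accepting)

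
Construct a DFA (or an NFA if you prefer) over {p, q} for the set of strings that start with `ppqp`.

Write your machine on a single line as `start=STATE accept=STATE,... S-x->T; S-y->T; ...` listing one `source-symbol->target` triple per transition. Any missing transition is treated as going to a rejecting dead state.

start=S0; accept=S4; S0-p->S1; S0-q->S5; S1-p->S2; S1-q->S5; S2-p->S5; S2-q->S3; S3-p->S4; S3-q->S5; S4-p->S4; S4-q->S4; S5-p->S5; S5-q->S5

Check the first 4 symbols one by one: S0 through S3 record how many have matched `ppqp` so far; any wrong symbol goes to the dead state S5. After all 4 match we enter the accepting sink S4.
6 states suffice.
        p   q  
>  S0   S1  S5 
   S1   S2  S5 
   S2   S5  S3 
   S3   S4  S5 
 * S4   S4  S4 
   S5   S5  S5 
(> = start, * = accepting)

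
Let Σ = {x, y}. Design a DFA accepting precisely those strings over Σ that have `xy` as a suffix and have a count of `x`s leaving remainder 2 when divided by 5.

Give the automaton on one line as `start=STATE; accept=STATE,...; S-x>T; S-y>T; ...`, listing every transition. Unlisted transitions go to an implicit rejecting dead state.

Build one automaton per condition and run them in lockstep. The first has 3 states tracking how much of the suffix `xy` has currently been matched; the second has 5 states tracking the count of `x`s modulo 5. A product state is a pair (one from each), accepting exactly when both do. Minimizing collapses redundant product states.
7 states suffice.
        x   y  
>  q0   q1  q0 
   q1   q2  q1 
   q2   q3  q4 
   q3   q5  q3 
 * q4   q3  q6 
   q5   q0  q5 
   q6   q3  q6 
(> = start, * = accepting)

start=q0; accept=q4; q0-x>q1; q0-y>q0; q1-x>q2; q1-y>q1; q2-x>q3; q2-y>q4; q3-x>q5; q3-y>q3; q4-x>q3; q4-y>q6; q5-x>q0; q5-y>q5; q6-x>q3; q6-y>q6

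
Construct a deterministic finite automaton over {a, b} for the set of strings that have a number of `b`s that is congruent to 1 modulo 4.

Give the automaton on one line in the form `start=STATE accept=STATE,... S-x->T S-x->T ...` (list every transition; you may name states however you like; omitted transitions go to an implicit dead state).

start=s0 accept=s1 s0-a->s0 s0-b->s1 s1-a->s1 s1-b->s2 s2-a->s2 s2-b->s3 s3-a->s3 s3-b->s0

The only thing that matters is how many `b`s have appeared, reduced mod 4. Use one state per residue: s0 for 0, …, s3 for 3. Reading `b` moves to the next residue; anything else stays put. s1 is accepting.
With 4 states:
        a   b  
>  s0   s0  s1 
 * s1   s1  s2 
   s2   s2  s3 
   s3   s3  s0 
(> = start, * = accepting)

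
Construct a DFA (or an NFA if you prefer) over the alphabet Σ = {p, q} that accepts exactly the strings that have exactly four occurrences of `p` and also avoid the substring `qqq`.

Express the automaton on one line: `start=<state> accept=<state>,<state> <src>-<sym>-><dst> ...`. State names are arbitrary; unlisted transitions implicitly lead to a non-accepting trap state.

Build one automaton per condition and run them in lockstep. The first has 6 states tracking the count of `p`s, saturating at 5; the second has 4 states tracking partial matches of the forbidden pattern `qqq`. A product state is a pair (one from each), accepting exactly when both do. Minimizing collapses redundant product states.
A 16-state machine:
       p  q 
>  A   B  C 
   B   D  E 
   C   B  F 
   D   G  H 
   E   D  I 
   F   B  J 
   G   K  L 
   H   G  M 
   I   D  J 
   J   J  J 
 * K   J  N 
   L   K  O 
   M   G  J 
 * N   J  P 
   O   K  J 
 * P   J  J 
(> = start, * = accepting)

start=A accept=K,N,P A-p->B A-q->C B-p->D B-q->E C-p->B C-q->F D-p->G D-q->H E-p->D E-q->I F-p->B F-q->J G-p->K G-q->L H-p->G H-q->M I-p->D I-q->J J-p->J J-q->J K-p->J K-q->N L-p->K L-q->O M-p->G M-q->J N-p->J N-q->P O-p->K O-q->J P-p->J P-q->J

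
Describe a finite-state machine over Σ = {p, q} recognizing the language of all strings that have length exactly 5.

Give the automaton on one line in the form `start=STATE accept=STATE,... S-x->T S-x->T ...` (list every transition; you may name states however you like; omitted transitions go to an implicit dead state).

We only need to distinguish lengths 0, 1, …, 5, and '>5'. Chain S0 → S1 → S2 → S3 → S4 → S5 → S6 on every symbol, with S6 looping. Accepting states: {S5}.
A 7-state machine:
        p   q  
>  S0   S1  S1 
   S1   S2  S2 
   S2   S3  S3 
   S3   S4  S4 
   S4   S5  S5 
 * S5   S6  S6 
   S6   S6  S6 
(> = start, * = accepting)

start=S0 accept=S5 S0-p->S1 S0-q->S1 S1-p->S2 S1-q->S2 S2-p->S3 S2-q->S3 S3-p->S4 S3-q->S4 S4-p->S5 S4-q->S5 S5-p->S6 S5-q->S6 S6-p->S6 S6-q->S6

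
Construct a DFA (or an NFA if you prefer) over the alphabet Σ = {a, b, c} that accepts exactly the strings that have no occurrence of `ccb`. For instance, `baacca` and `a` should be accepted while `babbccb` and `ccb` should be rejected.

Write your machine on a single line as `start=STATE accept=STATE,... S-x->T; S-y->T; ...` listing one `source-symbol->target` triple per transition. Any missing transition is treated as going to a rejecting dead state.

This is the complement of 'contains `ccb`'. Use the same substring-matching states — q0 through q3 holding how much of `ccb` has just been matched — but flip the accepting set: everything except the trap q3 accepts.
        a   b   c  
>* q0   q0  q0  q1 
 * q1   q0  q0  q2 
 * q2   q0  q3  q2 
   q3   q3  q3  q3 
(> = start, * = accepting)

start=q0; accept=q0,q1,q2; q0-a->q0; q0-b->q0; q0-c->q1; q1-a->q0; q1-b->q0; q1-c->q2; q2-a->q0; q2-b->q3; q2-c->q2; q3-a->q3; q3-b->q3; q3-c->q3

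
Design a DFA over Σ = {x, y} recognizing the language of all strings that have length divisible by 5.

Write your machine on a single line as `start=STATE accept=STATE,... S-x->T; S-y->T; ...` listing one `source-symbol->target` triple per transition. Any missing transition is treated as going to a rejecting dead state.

Count input length modulo 5: every symbol advances one step around the cycle A → B → C → D → E → A. Accept at A.
With 5 states:
       x  y 
>* A   B  B 
   B   C  C 
   C   D  D 
   D   E  E 
   E   A  A 
(> = start, * = accepting)

start=A; accept=A; A-x->B; A-y->B; B-x->C; B-y->C; C-x->D; C-y->D; D-x->E; D-y->E; E-x->A; E-y->A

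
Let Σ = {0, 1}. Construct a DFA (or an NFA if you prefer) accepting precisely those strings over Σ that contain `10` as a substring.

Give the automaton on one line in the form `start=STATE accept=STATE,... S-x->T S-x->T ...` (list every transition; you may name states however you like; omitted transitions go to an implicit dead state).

Track how much of `10` has been matched so far: state s0 is no progress, s2 is the absorbing accept state reached once `10` has occurred. Intermediate states record partial matches; on a mismatch, fall back to the longest reusable overlap.
3 states suffice.
        0   1  
>  s0   s0  s1 
   s1   s2  s1 
 * s2   s2  s2 
(> = start, * = accepting)

start=s0 accept=s2 s0-0->s0 s0-1->s1 s1-0->s2 s1-1->s1 s2-0->s2 s2-1->s2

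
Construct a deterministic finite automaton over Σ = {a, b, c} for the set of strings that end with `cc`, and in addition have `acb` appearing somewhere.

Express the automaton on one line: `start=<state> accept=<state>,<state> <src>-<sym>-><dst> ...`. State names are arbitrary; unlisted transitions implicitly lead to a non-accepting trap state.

start=q0 accept=q7 q0-a->q1 q0-b->q0 q0-c->q2 q1-a->q1 q1-b->q0 q1-c->q3 q2-a->q1 q2-b->q0 q2-c->q4 q3-a->q1 q3-b->q5 q3-c->q4 q4-a->q1 q4-b->q0 q4-c->q4 q5-a->q5 q5-b->q5 q5-c->q6 q6-a->q5 q6-b->q5 q6-c->q7 q7-a->q5 q7-b->q5 q7-c->q7

Build one automaton per condition and run them in lockstep. One (3 states) tracks how much of the suffix `cc` has currently been matched; the other (4 states) tracks whether and how much of `acb` has been seen. Each combined state is a pair, one component from each; accept when both components accept.
An 8-state machine:
        a   b   c  
>  q0   q1  q0  q2 
   q1   q1  q0  q3 
   q2   q1  q0  q4 
   q3   q1  q5  q4 
   q4   q1  q0  q4 
   q5   q5  q5  q6 
   q6   q5  q5  q7 
 * q7   q5  q5  q7 
(> = start, * = accepting)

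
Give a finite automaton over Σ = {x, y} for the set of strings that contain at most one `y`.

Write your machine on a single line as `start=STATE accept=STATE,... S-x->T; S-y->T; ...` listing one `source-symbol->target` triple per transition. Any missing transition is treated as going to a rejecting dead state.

Only the number of `y`s matters, and only up to 2. Make a chain q0 → q1 → q2 advanced by each `y` (with q2 absorbing); every other symbol self-loops. The accepting set is {q0, q1}.
A 3-state machine:
        x   y  
>* q0   q0  q1 
 * q1   q1  q2 
   q2   q2  q2 
(> = start, * = accepting)

start=q0; accept=q0,q1; q0-x->q0; q0-y->q1; q1-x->q1; q1-y->q2; q2-x->q2; q2-y->q2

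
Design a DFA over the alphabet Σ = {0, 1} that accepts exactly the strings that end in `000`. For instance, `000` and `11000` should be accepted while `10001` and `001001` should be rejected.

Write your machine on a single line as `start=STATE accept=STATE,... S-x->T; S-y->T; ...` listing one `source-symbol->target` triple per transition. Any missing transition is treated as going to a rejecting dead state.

start=s0; accept=s3; s0-0->s1; s0-1->s0; s1-0->s2; s1-1->s0; s2-0->s3; s2-1->s0; s3-0->s3; s3-1->s0

Remember how much of `000` the current input suffix matches. State s0 means no match yet; s1 means the last symbol is `0`; s2 means the last 2 symbols are `00`; s3 means the last 3 symbols are `000`. Only s3 accepts. On a mismatch, fall back to the longest proper suffix that is still a prefix of `000`.
4 states suffice.
        0   1  
>  s0   s1  s0 
   s1   s2  s0 
   s2   s3  s0 
 * s3   s3  s0 
(> = start, * = accepting)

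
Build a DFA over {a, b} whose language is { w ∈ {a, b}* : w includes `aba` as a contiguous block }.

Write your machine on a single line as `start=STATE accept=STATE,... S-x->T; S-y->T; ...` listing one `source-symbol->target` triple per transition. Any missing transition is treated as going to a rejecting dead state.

start=q0; accept=q3; q0-a->q1; q0-b->q0; q1-a->q1; q1-b->q2; q2-a->q3; q2-b->q0; q3-a->q3; q3-b->q3

Track how much of `aba` has been matched so far: state q0 is no progress, q3 is the absorbing accept state reached once `aba` has occurred. Intermediate states record partial matches; on a mismatch, fall back to the longest reusable overlap.
A 4-state machine:
        a   b  
>  q0   q1  q0 
   q1   q1  q2 
   q2   q3  q0 
 * q3   q3  q3 
(> = start, * = accepting)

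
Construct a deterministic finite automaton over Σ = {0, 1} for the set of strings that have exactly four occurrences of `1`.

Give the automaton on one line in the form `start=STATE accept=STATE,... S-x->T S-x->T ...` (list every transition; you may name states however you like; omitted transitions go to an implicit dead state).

Only the number of `1`s matters, and only up to 5. Make a chain A → B → C → D → E → F advanced by each `1` (with F absorbing); every other symbol self-loops. The accepting set is {E}.
       0  1 
>  A   A  B 
   B   B  C 
   C   C  D 
   D   D  E 
 * E   E  F 
   F   F  F 
(> = start, * = accepting)

start=A accept=E A-0->A A-1->B B-0->B B-1->C C-0->C C-1->D D-0->D D-1->E E-0->E E-1->F F-0->F F-1->F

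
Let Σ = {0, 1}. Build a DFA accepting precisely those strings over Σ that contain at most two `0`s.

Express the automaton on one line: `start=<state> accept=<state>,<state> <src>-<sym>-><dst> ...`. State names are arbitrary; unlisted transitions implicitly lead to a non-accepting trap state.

start=S0 accept=S0,S1,S2 S0-0->S1 S0-1->S0 S1-0->S2 S1-1->S1 S2-0->S3 S2-1->S2 S3-0->S3 S3-1->S3

Count `0`s, saturating at 3: states S0 through S2 mean 0 through 2 `0`s seen; S3 means more than 2. Each `0` increments (capped at S3); other symbols loop. Accept from {S0, S1, S2}.
With 4 states:
        0   1  
>* S0   S1  S0 
 * S1   S2  S1 
 * S2   S3  S2 
   S3   S3  S3 
(> = start, * = accepting)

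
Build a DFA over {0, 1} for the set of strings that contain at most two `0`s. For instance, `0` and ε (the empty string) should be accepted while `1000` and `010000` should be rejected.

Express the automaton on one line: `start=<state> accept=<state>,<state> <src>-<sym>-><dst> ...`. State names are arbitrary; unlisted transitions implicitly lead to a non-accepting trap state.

Only the number of `0`s matters, and only up to 3. Make a chain A → B → C → D advanced by each `0` (with D absorbing); every other symbol self-loops. The accepting set is {A, B, C}.
       0  1 
>* A   B  A 
 * B   C  B 
 * C   D  C 
   D   D  D 
(> = start, * = accepting)

start=A accept=A,B,C A-0->B A-1->A B-0->C B-1->B C-0->D C-1->C D-0->D D-1->D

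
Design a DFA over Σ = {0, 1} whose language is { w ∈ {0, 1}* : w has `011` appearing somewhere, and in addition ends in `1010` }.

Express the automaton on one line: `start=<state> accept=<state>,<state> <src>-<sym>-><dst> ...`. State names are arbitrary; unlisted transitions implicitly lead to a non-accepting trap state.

Handle the two conditions separately and then intersect. The first has 4 states tracking whether and how much of `011` has been seen; the second has 5 states tracking how much of the suffix `1010` has currently been matched. A product state is a pair (one from each), accepting exactly when both do. Minimizing collapses redundant product states.
        0   1  
>  S0   S1  S0 
   S1   S1  S2 
   S2   S1  S3 
   S3   S4  S3 
   S4   S5  S6 
   S5   S5  S3 
   S6   S7  S3 
 * S7   S5  S6 
(> = start, * = accepting)

start=S0 accept=S7 S0-0->S1 S0-1->S0 S1-0->S1 S1-1->S2 S2-0->S1 S2-1->S3 S3-0->S4 S3-1->S3 S4-0->S5 S4-1->S6 S5-0->S5 S5-1->S3 S6-0->S7 S6-1->S3 S7-0->S5 S7-1->S6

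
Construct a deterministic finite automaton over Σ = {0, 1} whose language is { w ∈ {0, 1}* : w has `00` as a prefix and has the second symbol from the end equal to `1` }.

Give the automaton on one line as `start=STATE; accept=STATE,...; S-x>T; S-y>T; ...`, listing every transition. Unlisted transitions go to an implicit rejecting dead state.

start=q0; accept=q5,q6; q0-0>q1; q0-1>q2; q1-0>q3; q1-1>q2; q2-0>q2; q2-1>q2; q3-0>q3; q3-1>q4; q4-0>q5; q4-1>q6; q5-0>q3; q5-1>q4; q6-0>q5; q6-1>q6

Build one automaton per condition and run them in lockstep. The first has 4 states tracking whether the input so far still matches the prefix `00`; the second has 7 states tracking the last 2 symbols read. A product state is a pair (one from each), accepting exactly when both do. After merging equivalent states the machine shrinks.
7 states suffice.
        0   1  
>  q0   q1  q2 
   q1   q3  q2 
   q2   q2  q2 
   q3   q3  q4 
   q4   q5  q6 
 * q5   q3  q4 
 * q6   q5  q6 
(> = start, * = accepting)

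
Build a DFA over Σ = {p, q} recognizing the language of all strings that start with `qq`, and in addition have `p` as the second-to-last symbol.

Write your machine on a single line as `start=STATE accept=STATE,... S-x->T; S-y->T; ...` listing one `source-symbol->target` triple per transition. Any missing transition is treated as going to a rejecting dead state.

start=A; accept=J,K; A-p->B; A-q->C; B-p->D; B-q->E; C-p->F; C-q->G; D-p->D; D-q->E; E-p->F; E-q->H; F-p->D; F-q->E; G-p->I; G-q->G; H-p->F; H-q->H; I-p->J; I-q->K; J-p->J; J-q->K; K-p->I; K-q->G

Handle the two conditions separately and then intersect. The first has 4 states tracking whether the input so far still matches the prefix `qq`; the second has 7 states tracking the last 2 symbols read. A product state is a pair (one from each), accepting exactly when both do.
       p  q 
>  A   B  C 
   B   D  E 
   C   F  G 
   D   D  E 
   E   F  H 
   F   D  E 
   G   I  G 
   H   F  H 
   I   J  K 
 * J   J  K 
 * K   I  G 
(> = start, * = accepting)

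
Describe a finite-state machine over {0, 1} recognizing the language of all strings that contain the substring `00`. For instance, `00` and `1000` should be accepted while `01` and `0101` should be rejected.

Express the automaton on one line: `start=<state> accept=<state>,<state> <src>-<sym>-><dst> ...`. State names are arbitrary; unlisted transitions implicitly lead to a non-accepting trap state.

start=s0 accept=s2 s0-0->s1 s0-1->s0 s1-0->s2 s1-1->s0 s2-0->s2 s2-1->s2

Track how much of `00` has been matched so far: state s0 is no progress, s2 is the absorbing accept state reached once `00` has occurred. Intermediate states record partial matches; on a mismatch, fall back to the longest reusable overlap.
        0   1  
>  s0   s1  s0 
   s1   s2  s0 
 * s2   s2  s2 
(> = start, * = accepting)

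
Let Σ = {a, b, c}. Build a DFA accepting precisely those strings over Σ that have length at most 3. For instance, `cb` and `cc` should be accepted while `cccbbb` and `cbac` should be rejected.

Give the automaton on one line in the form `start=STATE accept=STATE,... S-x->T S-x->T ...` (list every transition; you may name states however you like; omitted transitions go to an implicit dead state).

start=S0 accept=S0,S1,S2,S3 S0-a->S1 S0-b->S1 S0-c->S1 S1-a->S2 S1-b->S2 S1-c->S2 S2-a->S3 S2-b->S3 S2-c->S3 S3-a->S4 S3-b->S4 S3-c->S4 S4-a->S4 S4-b->S4 S4-c->S4

Count input length up to 4: every symbol moves from S0 toward S4, which means 'more than 3' and absorbs. Accept from {S0, S1, S2, S3}.
With 5 states:
        a   b   c  
>* S0   S1  S1  S1 
 * S1   S2  S2  S2 
 * S2   S3  S3  S3 
 * S3   S4  S4  S4 
   S4   S4  S4  S4 
(> = start, * = accepting)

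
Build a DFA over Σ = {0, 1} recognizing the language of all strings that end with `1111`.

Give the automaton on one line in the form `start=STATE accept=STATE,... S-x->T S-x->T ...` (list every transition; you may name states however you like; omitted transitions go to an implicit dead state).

start=q0 accept=q4 q0-0->q0 q0-1->q1 q1-0->q0 q1-1->q2 q2-0->q0 q2-1->q3 q3-0->q0 q3-1->q4 q4-0->q0 q4-1->q4

Remember how much of `1111` the current input suffix matches. State q0 means no match yet; q1 means the last symbol is `1`; q2 means the last 2 symbols are `11`; q3 means the last 3 symbols are `111`; q4 means the last 4 symbols are `1111`. Only q4 accepts. On a mismatch, fall back to the longest proper suffix that is still a prefix of `1111`.
A 5-state machine:
        0   1  
>  q0   q0  q1 
   q1   q0  q2 
   q2   q0  q3 
   q3   q0  q4 
 * q4   q0  q4 
(> = start, * = accepting)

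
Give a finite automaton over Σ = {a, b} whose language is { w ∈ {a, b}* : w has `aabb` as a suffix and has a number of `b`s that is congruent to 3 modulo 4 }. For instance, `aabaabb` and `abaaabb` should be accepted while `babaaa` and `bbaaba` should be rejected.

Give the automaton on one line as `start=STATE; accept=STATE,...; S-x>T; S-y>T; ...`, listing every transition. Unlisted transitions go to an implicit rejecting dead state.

Handle the two conditions separately and then intersect. One (5 states) tracks how much of the suffix `aabb` has currently been matched; the other (4 states) tracks the count of `b`s modulo 4. Each combined state is a pair, one component from each; accept when both components accept. Minimizing collapses redundant product states.
        a   b  
>  s0   s0  s1 
   s1   s2  s3 
   s2   s4  s3 
   s3   s3  s5 
   s4   s4  s6 
   s5   s5  s0 
   s6   s3  s7 
 * s7   s5  s0 
(> = start, * = accepting)

start=s0; accept=s7; s0-a>s0; s0-b>s1; s1-a>s2; s1-b>s3; s2-a>s4; s2-b>s3; s3-a>s3; s3-b>s5; s4-a>s4; s4-b>s6; s5-a>s5; s5-b>s0; s6-a>s3; s6-b>s7; s7-a>s5; s7-b>s0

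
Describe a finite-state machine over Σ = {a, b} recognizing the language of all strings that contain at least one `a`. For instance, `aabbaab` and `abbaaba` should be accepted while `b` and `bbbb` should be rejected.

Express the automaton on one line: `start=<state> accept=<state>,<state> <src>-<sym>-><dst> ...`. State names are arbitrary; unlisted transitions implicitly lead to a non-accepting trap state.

start=S0 accept=S1,S2 S0-a->S1 S0-b->S0 S1-a->S2 S1-b->S1 S2-a->S2 S2-b->S2

Only the number of `a`s matters, and only up to 2. Make a chain S0 → S1 → S2 advanced by each `a` (with S2 absorbing); every other symbol self-loops. The accepting set is {S1, S2}.
        a   b  
>  S0   S1  S0 
 * S1   S2  S1 
 * S2   S2  S2 
(> = start, * = accepting)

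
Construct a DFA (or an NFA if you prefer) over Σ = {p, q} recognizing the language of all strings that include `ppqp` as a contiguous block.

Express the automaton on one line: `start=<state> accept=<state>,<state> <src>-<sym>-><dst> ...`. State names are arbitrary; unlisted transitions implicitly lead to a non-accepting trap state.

States S0..S3 record the length of the longest prefix of `ppqp` that matches the current input suffix. Reaching S4 means `ppqp` has been seen, and we stay there forever. Accept from S4.
A 5-state machine:
        p   q  
>  S0   S1  S0 
   S1   S2  S0 
   S2   S2  S3 
   S3   S4  S0 
 * S4   S4  S4 
(> = start, * = accepting)

start=S0 accept=S4 S0-p->S1 S0-q->S0 S1-p->S2 S1-q->S0 S2-p->S2 S2-q->S3 S3-p->S4 S3-q->S0 S4-p->S4 S4-q->S4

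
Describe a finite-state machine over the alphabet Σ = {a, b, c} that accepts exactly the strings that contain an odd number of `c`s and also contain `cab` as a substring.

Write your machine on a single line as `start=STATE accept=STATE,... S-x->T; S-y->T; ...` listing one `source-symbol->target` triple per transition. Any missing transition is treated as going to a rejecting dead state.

Run two small machines in parallel and take their product. The first has 2 states tracking the count of `c`s modulo 2; the second has 4 states tracking whether and how much of `cab` has been seen. A product state is a pair (one from each), accepting exactly when both do.
8 states suffice.
        a   b   c  
>  s0   s0  s0  s1 
   s1   s2  s3  s4 
   s2   s3  s5  s4 
   s3   s3  s3  s4 
   s4   s6  s0  s1 
 * s5   s5  s5  s7 
   s6   s0  s7  s1 
   s7   s7  s7  s5 
(> = start, * = accepting)

start=s0; accept=s5; s0-a->s0; s0-b->s0; s0-c->s1; s1-a->s2; s1-b->s3; s1-c->s4; s2-a->s3; s2-b->s5; s2-c->s4; s3-a->s3; s3-b->s3; s3-c->s4; s4-a->s6; s4-b->s0; s4-c->s1; s5-a->s5; s5-b->s5; s5-c->s7; s6-a->s0; s6-b->s7; s6-c->s1; s7-a->s7; s7-b->s7; s7-c->s5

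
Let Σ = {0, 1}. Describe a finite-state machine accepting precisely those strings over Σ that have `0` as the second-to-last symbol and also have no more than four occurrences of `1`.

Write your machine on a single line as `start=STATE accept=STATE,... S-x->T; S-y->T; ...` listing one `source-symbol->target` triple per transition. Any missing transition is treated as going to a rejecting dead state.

start=q0; accept=q3,q4,q7,q8,q11,q12,q15,q16,q19; q0-0->q1; q0-1->q2; q1-0->q3; q1-1->q4; q2-0->q5; q2-1->q6; q3-0->q3; q3-1->q4; q4-0->q5; q4-1->q6; q5-0->q7; q5-1->q8; q6-0->q9; q6-1->q10; q7-0->q7; q7-1->q8; q8-0->q9; q8-1->q10; q9-0->q11; q9-1->q12; q10-0->q13; q10-1->q14; q11-0->q11; q11-1->q12; q12-0->q13; q12-1->q14; q13-0->q15; q13-1->q16; q14-0->q17; q14-1->q18; q15-0->q15; q15-1->q16; q16-0->q17; q16-1->q18; q17-0->q19; q17-1->q18; q18-0->q18; q18-1->q18; q19-0->q19; q19-1->q18

Handle the two conditions separately and then intersect. The first has 7 states tracking the last 2 symbols read; the second has 6 states tracking the count of `1`s, saturating at 5. A product state is a pair (one from each), accepting exactly when both do. After merging equivalent states the machine shrinks.
20 states suffice.
          0    1  
>  q0     q1   q2 
   q1     q3   q4 
   q2     q5   q6 
 * q3     q3   q4 
 * q4     q5   q6 
   q5     q7   q8 
   q6     q9  q10 
 * q7     q7   q8 
 * q8     q9  q10 
   q9    q11  q12 
   q10   q13  q14 
 * q11   q11  q12 
 * q12   q13  q14 
   q13   q15  q16 
   q14   q17  q18 
 * q15   q15  q16 
 * q16   q17  q18 
   q17   q19  q18 
   q18   q18  q18 
 * q19   q19  q18 
(> = start, * = accepting)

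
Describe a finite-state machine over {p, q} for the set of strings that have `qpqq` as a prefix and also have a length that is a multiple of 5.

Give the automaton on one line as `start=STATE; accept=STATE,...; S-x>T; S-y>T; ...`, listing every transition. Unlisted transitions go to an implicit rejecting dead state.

Run two small machines in parallel and take their product. The first has 6 states tracking whether the input so far still matches the prefix `qpqq`; the second has 5 states tracking the input length modulo 5. A product state is a pair (one from each), accepting exactly when both do. Equivalent product states are then merged.
A 10-state machine:
        p   q  
>  S0   S1  S2 
   S1   S1  S1 
   S2   S3  S1 
   S3   S1  S4 
   S4   S1  S5 
   S5   S6  S6 
 * S6   S7  S7 
   S7   S8  S8 
   S8   S9  S9 
   S9   S5  S5 
(> = start, * = accepting)

start=S0; accept=S6; S0-p>S1; S0-q>S2; S1-p>S1; S1-q>S1; S2-p>S3; S2-q>S1; S3-p>S1; S3-q>S4; S4-p>S1; S4-q>S5; S5-p>S6; S5-q>S6; S6-p>S7; S6-q>S7; S7-p>S8; S7-q>S8; S8-p>S9; S8-q>S9; S9-p>S5; S9-q>S5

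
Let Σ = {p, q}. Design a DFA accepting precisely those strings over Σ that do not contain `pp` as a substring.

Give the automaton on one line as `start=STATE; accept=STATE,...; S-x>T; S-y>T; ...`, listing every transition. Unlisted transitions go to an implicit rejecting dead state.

Track partial matches of the forbidden pattern `pp`. State C is a dead state reached once `pp` has occurred; every other state accepts. A means no part of `pp` is currently matched.
A 3-state machine:
       p  q 
>* A   B  A 
 * B   C  A 
   C   C  C 
(> = start, * = accepting)

start=A; accept=A,B; A-p>B; A-q>A; B-p>C; B-q>A; C-p>C; C-q>C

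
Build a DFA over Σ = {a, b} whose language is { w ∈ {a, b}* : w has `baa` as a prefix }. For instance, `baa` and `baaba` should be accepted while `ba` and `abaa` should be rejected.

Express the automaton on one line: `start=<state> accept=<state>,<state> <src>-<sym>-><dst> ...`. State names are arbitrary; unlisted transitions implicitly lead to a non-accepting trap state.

start=q0 accept=q3 q0-a->q4 q0-b->q1 q1-a->q2 q1-b->q4 q2-a->q3 q2-b->q4 q3-a->q3 q3-b->q3 q4-a->q4 q4-b->q4

Check the first 3 symbols one by one: q0 through q2 record how many have matched `baa` so far; any wrong symbol goes to the dead state q4. After all 3 match we enter the accepting sink q3.
5 states suffice.
        a   b  
>  q0   q4  q1 
   q1   q2  q4 
   q2   q3  q4 
 * q3   q3  q3 
   q4   q4  q4 
(> = start, * = accepting)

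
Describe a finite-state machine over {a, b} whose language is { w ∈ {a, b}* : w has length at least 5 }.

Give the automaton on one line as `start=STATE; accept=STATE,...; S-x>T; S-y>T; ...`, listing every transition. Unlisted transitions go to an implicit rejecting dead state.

Count input length up to 6: every symbol moves from s0 toward s6, which means 'more than 5' and absorbs. Accept from {s5, s6}.
With 7 states:
        a   b  
>  s0   s1  s1 
   s1   s2  s2 
   s2   s3  s3 
   s3   s4  s4 
   s4   s5  s5 
 * s5   s6  s6 
 * s6   s6  s6 
(> = start, * = accepting)

start=s0; accept=s5,s6; s0-a>s1; s0-b>s1; s1-a>s2; s1-b>s2; s2-a>s3; s2-b>s3; s3-a>s4; s3-b>s4; s4-a>s5; s4-b>s5; s5-a>s6; s5-b>s6; s6-a>s6; s6-b>s6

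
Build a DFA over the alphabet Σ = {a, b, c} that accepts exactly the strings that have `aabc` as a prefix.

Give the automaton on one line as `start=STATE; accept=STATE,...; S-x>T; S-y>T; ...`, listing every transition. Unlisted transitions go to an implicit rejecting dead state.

Check the first 4 symbols one by one: S0 through S3 record how many have matched `aabc` so far; any wrong symbol goes to the dead state S5. After all 4 match we enter the accepting sink S4.
        a   b   c  
>  S0   S1  S5  S5 
   S1   S2  S5  S5 
   S2   S5  S3  S5 
   S3   S5  S5  S4 
 * S4   S4  S4  S4 
   S5   S5  S5  S5 
(> = start, * = accepting)

start=S0; accept=S4; S0-a>S1; S0-b>S5; S0-c>S5; S1-a>S2; S1-b>S5; S1-c>S5; S2-a>S5; S2-b>S3; S2-c>S5; S3-a>S5; S3-b>S5; S3-c>S4; S4-a>S4; S4-b>S4; S4-c>S4; S5-a>S5; S5-b>S5; S5-c>S5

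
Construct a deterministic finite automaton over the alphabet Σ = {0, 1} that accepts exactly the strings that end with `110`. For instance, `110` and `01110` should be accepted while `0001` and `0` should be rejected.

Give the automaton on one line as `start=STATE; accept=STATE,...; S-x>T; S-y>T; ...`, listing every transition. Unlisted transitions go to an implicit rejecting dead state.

start=q0; accept=q3; q0-0>q0; q0-1>q1; q1-0>q0; q1-1>q2; q2-0>q3; q2-1>q2; q3-0>q0; q3-1>q1

Let each state record the length of the longest suffix of the input read so far that is also a prefix of `110`. q1 means the last symbol is `1`; q2 means the last 2 symbols are `11`; q3 means the last 3 symbols are `110`. Accept only at q3, where the string currently ends in `110`.
With 4 states:
        0   1  
>  q0   q0  q1 
   q1   q0  q2 
   q2   q3  q2 
 * q3   q0  q1 
(> = start, * = accepting)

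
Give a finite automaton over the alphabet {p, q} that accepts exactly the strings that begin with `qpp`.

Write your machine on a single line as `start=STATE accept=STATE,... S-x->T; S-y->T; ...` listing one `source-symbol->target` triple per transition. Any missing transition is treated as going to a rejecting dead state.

Walk along `qpp` while the input agrees: from s0 take `q` to s1, and so on. Any deviation drops to the rejecting sink s4. Once s3 is reached the prefix is confirmed and every continuation is accepted.
A 5-state machine:
        p   q  
>  s0   s4  s1 
   s1   s2  s4 
   s2   s3  s4 
 * s3   s3  s3 
   s4   s4  s4 
(> = start, * = accepting)

start=s0; accept=s3; s0-p->s4; s0-q->s1; s1-p->s2; s1-q->s4; s2-p->s3; s2-q->s4; s3-p->s3; s3-q->s3; s4-p->s4; s4-q->s4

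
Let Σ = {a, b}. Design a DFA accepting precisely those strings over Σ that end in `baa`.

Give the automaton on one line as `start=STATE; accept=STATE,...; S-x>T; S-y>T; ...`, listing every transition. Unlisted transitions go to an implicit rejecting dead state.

start=S0; accept=S3; S0-a>S0; S0-b>S1; S1-a>S2; S1-b>S1; S2-a>S3; S2-b>S1; S3-a>S0; S3-b>S1

Remember how much of `baa` the current input suffix matches. State S0 means no match yet; S1 means the last symbol is `b`; S2 means the last 2 symbols are `ba`; S3 means the last 3 symbols are `baa`. Only S3 accepts. On a mismatch, fall back to the longest proper suffix that is still a prefix of `baa`.
4 states suffice.
        a   b  
>  S0   S0  S1 
   S1   S2  S1 
   S2   S3  S1 
 * S3   S0  S1 
(> = start, * = accepting)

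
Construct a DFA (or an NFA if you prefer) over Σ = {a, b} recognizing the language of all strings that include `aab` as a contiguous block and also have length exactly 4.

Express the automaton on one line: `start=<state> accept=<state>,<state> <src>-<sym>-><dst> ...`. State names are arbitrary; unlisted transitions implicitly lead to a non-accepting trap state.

start=q0 accept=q8 q0-a->q1 q0-b->q2 q1-a->q3 q1-b->q4 q2-a->q5 q2-b->q4 q3-a->q6 q3-b->q7 q4-a->q4 q4-b->q4 q5-a->q6 q5-b->q4 q6-a->q4 q6-b->q8 q7-a->q8 q7-b->q8 q8-a->q4 q8-b->q4

Handle the two conditions separately and then intersect. The first has 4 states tracking whether and how much of `aab` has been seen; the second has 6 states tracking the input length, saturating at 5. A product state is a pair (one from each), accepting exactly when both do. Minimizing collapses redundant product states.
With 9 states:
        a   b  
>  q0   q1  q2 
   q1   q3  q4 
   q2   q5  q4 
   q3   q6  q7 
   q4   q4  q4 
   q5   q6  q4 
   q6   q4  q8 
   q7   q8  q8 
 * q8   q4  q4 
(> = start, * = accepting)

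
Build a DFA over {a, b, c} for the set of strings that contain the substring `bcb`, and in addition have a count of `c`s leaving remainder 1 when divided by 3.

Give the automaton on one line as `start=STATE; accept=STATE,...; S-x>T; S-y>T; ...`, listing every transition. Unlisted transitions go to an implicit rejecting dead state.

start=s0; accept=s6; s0-a>s0; s0-b>s1; s0-c>s2; s1-a>s0; s1-b>s1; s1-c>s3; s2-a>s2; s2-b>s4; s2-c>s5; s3-a>s2; s3-b>s6; s3-c>s5; s4-a>s2; s4-b>s4; s4-c>s7; s5-a>s5; s5-b>s8; s5-c>s0; s6-a>s6; s6-b>s6; s6-c>s9; s7-a>s5; s7-b>s9; s7-c>s0; s8-a>s5; s8-b>s8; s8-c>s10; s9-a>s9; s9-b>s9; s9-c>s11; s10-a>s0; s10-b>s11; s10-c>s2; s11-a>s11; s11-b>s11; s11-c>s6

Handle the two conditions separately and then intersect. One (4 states) tracks whether and how much of `bcb` has been seen; the other (3 states) tracks the count of `c`s modulo 3. Each combined state is a pair, one component from each; accept when both components accept.
A 12-state machine:
          a    b    c  
>  s0     s0   s1   s2 
   s1     s0   s1   s3 
   s2     s2   s4   s5 
   s3     s2   s6   s5 
   s4     s2   s4   s7 
   s5     s5   s8   s0 
 * s6     s6   s6   s9 
   s7     s5   s9   s0 
   s8     s5   s8  s10 
   s9     s9   s9  s11 
   s10    s0  s11   s2 
   s11   s11  s11   s6 
(> = start, * = accepting)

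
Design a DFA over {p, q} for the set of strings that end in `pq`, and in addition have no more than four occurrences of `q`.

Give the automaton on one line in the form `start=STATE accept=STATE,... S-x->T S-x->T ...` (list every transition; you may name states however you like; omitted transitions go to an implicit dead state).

Run two small machines in parallel and take their product. The first has 3 states tracking how much of the suffix `pq` has currently been matched; the second has 6 states tracking the count of `q`s, saturating at 5. A product state is a pair (one from each), accepting exactly when both do. After merging equivalent states the machine shrinks.
       p  q 
>  A   B  C 
   B   B  D 
   C   E  F 
 * D   E  F 
   E   E  G 
   F   H  I 
 * G   H  I 
   H   H  J 
   I   K  L 
 * J   K  L 
   K   K  M 
   L   L  L 
 * M   L  L 
(> = start, * = accepting)

start=A accept=D,G,J,M A-p->B A-q->C B-p->B B-q->D C-p->E C-q->F D-p->E D-q->F E-p->E E-q->G F-p->H F-q->I G-p->H G-q->I H-p->H H-q->J I-p->K I-q->L J-p->K J-q->L K-p->K K-q->M L-p->L L-q->L M-p->L M-q->L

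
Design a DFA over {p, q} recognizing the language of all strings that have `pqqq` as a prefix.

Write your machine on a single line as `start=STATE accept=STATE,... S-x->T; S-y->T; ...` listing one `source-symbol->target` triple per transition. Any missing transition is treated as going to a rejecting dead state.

Check the first 4 symbols one by one: A through D record how many have matched `pqqq` so far; any wrong symbol goes to the dead state F. After all 4 match we enter the accepting sink E.
With 6 states:
       p  q 
>  A   B  F 
   B   F  C 
   C   F  D 
   D   F  E 
 * E   E  E 
   F   F  F 
(> = start, * = accepting)

start=A; accept=E; A-p->B; A-q->F; B-p->F; B-q->C; C-p->F; C-q->D; D-p->F; D-q->E; E-p->E; E-q->E; F-p->F; F-q->F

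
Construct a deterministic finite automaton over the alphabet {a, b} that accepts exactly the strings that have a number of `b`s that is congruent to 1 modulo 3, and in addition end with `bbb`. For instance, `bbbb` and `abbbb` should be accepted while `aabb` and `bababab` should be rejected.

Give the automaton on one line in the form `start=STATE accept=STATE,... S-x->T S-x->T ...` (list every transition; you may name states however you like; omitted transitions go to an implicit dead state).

start=s0 accept=s9 s0-a->s0 s0-b->s1 s1-a->s2 s1-b->s3 s2-a->s2 s2-b->s4 s3-a->s5 s3-b->s6 s4-a->s5 s4-b->s7 s5-a->s5 s5-b->s8 s6-a->s0 s6-b->s9 s7-a->s0 s7-b->s9 s8-a->s0 s8-b->s10 s9-a->s2 s9-b->s11 s10-a->s2 s10-b->s11 s11-a->s5 s11-b->s6

Build one automaton per condition and run them in lockstep. One (3 states) tracks the count of `b`s modulo 3; the other (4 states) tracks how much of the suffix `bbb` has currently been matched. Each combined state is a pair, one component from each; accept when both components accept.
          a    b  
>  s0     s0   s1 
   s1     s2   s3 
   s2     s2   s4 
   s3     s5   s6 
   s4     s5   s7 
   s5     s5   s8 
   s6     s0   s9 
   s7     s0   s9 
   s8     s0  s10 
 * s9     s2  s11 
   s10    s2  s11 
   s11    s5   s6 
(> = start, * = accepting)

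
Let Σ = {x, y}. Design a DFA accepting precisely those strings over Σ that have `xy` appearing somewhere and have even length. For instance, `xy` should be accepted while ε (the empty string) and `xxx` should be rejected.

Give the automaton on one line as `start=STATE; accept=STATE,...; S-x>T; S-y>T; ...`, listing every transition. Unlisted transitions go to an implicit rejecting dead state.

start=S0; accept=S4; S0-x>S1; S0-y>S2; S1-x>S3; S1-y>S4; S2-x>S3; S2-y>S0; S3-x>S1; S3-y>S5; S4-x>S5; S4-y>S5; S5-x>S4; S5-y>S4

Handle the two conditions separately and then intersect. One (3 states) tracks whether and how much of `xy` has been seen; the other (2 states) tracks the input length modulo 2. Each combined state is a pair, one component from each; accept when both components accept.
        x   y  
>  S0   S1  S2 
   S1   S3  S4 
   S2   S3  S0 
   S3   S1  S5 
 * S4   S5  S5 
   S5   S4  S4 
(> = start, * = accepting)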